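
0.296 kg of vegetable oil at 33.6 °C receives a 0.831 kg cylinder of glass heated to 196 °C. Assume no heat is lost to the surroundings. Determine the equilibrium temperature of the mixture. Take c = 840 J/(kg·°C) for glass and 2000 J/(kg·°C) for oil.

T_f ≈ 121.5 °C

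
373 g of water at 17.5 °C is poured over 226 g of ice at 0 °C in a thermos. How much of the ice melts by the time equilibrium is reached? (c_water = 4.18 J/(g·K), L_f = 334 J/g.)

Water can give up m c ΔT = 373·4.18·17.5 = 27285 J before reaching 0 °C.
To melt every bit of ice: 226·334 = 75484 J.
27285 J < 75484 J, so only part of the ice melts and the system sits at 0 °C.
m_melted·334 = 27285  ⇒  m_melted ≈ 81.69 g.

m_melted ≈ 81.7 g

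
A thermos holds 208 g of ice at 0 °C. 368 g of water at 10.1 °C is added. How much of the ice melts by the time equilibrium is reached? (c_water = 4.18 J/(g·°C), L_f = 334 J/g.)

Heat available from the water dropping to 0 °C: 368·4.18·10.1 = 15536 J.
To melt every bit of ice: 208·334 = 69472 J.
Since 15536 < 69472 J, not all the ice melts; equilibrium is at 0 °C.
m_melted·334 = 15536  ⇒  m_melted ≈ 46.52 g.

m_melted ≈ 46.5 g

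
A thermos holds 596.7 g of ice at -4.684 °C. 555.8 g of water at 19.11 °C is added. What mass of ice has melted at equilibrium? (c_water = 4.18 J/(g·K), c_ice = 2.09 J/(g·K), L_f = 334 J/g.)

m_melted ≈ 115 g

Water can give up m c ΔT = 555.8·4.18·19.11 = 44397 J before reaching 0 °C.
Warming the ice to 0 °C takes 596.7·2.09·4.684 = 5841.4 J, leaving 38556 J for melting.
Melting all 596.7 g of ice would need 596.7·334 = 199298 J.
That's not enough to melt it all — equilibrium is at 0 °C with ice remaining.
m_melted·334 = 38556  ⇒  m_melted ≈ 115.4 g.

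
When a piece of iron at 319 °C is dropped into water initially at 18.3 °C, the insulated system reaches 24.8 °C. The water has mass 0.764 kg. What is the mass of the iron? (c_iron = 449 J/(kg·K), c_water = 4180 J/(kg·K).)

m ≈ 0.157 kg

Heat lost by the iron = heat gained by the water:
m×449×(319 − 24.8) = 0.764×4180×(24.8 − 18.3)
132096 m = 20758  ⇒  m ≈ 0.1571 kg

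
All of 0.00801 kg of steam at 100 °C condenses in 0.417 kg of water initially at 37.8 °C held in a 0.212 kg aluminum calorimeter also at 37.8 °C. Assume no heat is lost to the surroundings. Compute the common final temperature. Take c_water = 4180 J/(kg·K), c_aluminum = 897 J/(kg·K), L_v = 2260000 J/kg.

T_f ≈ 48.1 °C

Sum of m c ΔT and latent-heat terms is zero:
condense steam: −0.00801·2260000 = −18103
  condensate cools 100→T: 0.00801·4180·(T − 100) = 33.48(T − 100)
  water warms: 0.417·4180·(T − 37.8) = 1743.1(T − 37.8)
  cup: 190.16(T − 37.8)
1966.7 T = 18103 + 3348.2 + 73076 = 94527
T ≈ 48.06 °C — below 100 °C, confirming all the steam condensed.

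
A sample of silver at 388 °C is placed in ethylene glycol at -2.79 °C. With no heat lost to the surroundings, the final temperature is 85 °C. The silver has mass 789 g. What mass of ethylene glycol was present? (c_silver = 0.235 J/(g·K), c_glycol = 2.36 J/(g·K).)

m ≈ 271 g

Heat gained plus heat lost sum to zero:
789×0.235×(85 − 388) + m×2.36×(85 − (-2.79)) = 0
207.18 m = 56181
m = 56181/207.18 ≈ 271.2 g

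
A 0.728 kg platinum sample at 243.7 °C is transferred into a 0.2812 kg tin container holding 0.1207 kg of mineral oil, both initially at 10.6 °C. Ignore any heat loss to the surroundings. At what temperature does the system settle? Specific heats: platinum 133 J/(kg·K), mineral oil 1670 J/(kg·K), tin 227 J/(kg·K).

With ΣQ=0 the equilibrium temperature is the m·c-weighted mean:
T_f = (96.82*243.7 + 201.57*10.6 + 63.83*10.6) / (96.82 + 201.57 + 63.83)
    = 26409 / 362.23 ≈ 72.91 °C

T_f ≈ 72.9 °C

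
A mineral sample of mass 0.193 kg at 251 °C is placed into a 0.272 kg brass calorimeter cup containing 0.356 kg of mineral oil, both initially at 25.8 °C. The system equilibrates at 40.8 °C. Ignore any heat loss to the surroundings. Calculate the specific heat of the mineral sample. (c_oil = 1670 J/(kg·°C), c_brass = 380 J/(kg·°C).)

Setting the total heat transfer to zero:
0.193·c·(40.8 − 251) + 0.356·1670·(40.8 − 25.8) + 0.272·380·(40.8 − 25.8) = 0
-40.57 c = -10468
c = -10468/-40.57 ≈ 258 J/(kg·°C)

c ≈ 258 J/(kg·°C)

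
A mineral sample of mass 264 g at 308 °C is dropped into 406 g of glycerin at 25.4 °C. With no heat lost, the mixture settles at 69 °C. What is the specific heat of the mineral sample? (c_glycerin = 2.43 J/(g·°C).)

Energy conservation, ΣQ = 0:
264×c×(69 − 308) + 406×2.43×(69 − 25.4) = 0
-63096 c = -43015
c = -43015/-63096 ≈ 0.6817 J/(g·°C)

c ≈ 0.682 J/(g·°C)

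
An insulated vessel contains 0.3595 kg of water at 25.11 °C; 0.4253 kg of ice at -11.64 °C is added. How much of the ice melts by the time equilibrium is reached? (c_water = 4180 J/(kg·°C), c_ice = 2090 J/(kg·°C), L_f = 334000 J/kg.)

m_melted ≈ 0.082 kg

Cooling the water to 0 °C releases 0.3595·4180·25.11 = 37733 J.
Of that, 0.4253·2090·11.64 = 10347 J goes to bring the ice to 0 °C, leaving 27387 J.
To melt every bit of ice: 0.4253·334000 = 142050 J.
That's not enough to melt it all — equilibrium is at 0 °C with ice remaining.
m_melt = 27387 / L_f = 0.082 kg.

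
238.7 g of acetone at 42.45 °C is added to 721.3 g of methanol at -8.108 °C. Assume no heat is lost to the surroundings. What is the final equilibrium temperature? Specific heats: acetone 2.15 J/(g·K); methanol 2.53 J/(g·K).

T_f ≈ 3.0 °C

Setting the total heat transfer to zero:
238.7*2.15*(T − 42.45) + 721.3*2.53*(T − (-8.108)) = 0
513.2(T − 42.45) + 1824.9(T − (-8.108)) = 0
2338.1 T = 6989.4
T ≈ 2.99 °C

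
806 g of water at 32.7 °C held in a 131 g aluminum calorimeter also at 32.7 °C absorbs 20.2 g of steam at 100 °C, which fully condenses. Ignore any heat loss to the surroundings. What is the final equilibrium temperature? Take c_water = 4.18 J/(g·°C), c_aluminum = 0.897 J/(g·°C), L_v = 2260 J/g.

T_f ≈ 47.1 °C

Sum of m c ΔT and latent-heat terms is zero:
condense steam: −20.2·2260 = −45652
  condensate cools 100→T: 20.2·4.18·(T − 100) = 84.44(T − 100)
  water warms: 806·4.18·(T − 32.7) = 3369.1(T − 32.7)
  cup: 117.51(T − 32.7)
3571 T = 45652 + 8443.6 + 114011 = 168107
T ≈ 47.08 °C (< 100 °C, so full condensation is consistent).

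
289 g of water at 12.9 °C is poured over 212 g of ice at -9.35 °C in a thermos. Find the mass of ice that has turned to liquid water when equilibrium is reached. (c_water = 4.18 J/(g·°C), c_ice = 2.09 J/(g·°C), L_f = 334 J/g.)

Water can give up m c ΔT = 289·4.18·12.9 = 15583 J before reaching 0 °C.
Of that, 212·2.09·9.35 = 4142.8 J goes to bring the ice to 0 °C, leaving 11441 J.
Fully melting the ice requires m_ice L_f = 212·334 = 70808 J.
That's not enough to melt it all — equilibrium is at 0 °C with ice remaining.
m_melted·334 = 11441  ⇒  m_melted ≈ 34.25 g.

m_melted ≈ 34.3 g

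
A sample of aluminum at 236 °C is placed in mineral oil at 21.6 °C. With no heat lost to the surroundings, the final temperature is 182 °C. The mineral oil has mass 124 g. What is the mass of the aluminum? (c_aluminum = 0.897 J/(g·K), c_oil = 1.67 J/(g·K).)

m ≈ 686 g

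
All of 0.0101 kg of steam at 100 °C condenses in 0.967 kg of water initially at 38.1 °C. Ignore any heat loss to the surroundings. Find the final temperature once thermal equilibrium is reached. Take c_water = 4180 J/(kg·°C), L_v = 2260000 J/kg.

Sum of m c ΔT and latent-heat terms is zero:
condense steam: −0.0101·2260000 = −22826
  condensed water 100 °C→T: 42.22(T − 100)
  water warms: 0.967·4180·(T − 38.1) = 4042.1(T − 38.1)
4084.3 T = 22826 + 4221.8 + 154002 = 181050
T ≈ 44.33 °C — below 100 °C, confirming all the steam condensed.

T_f ≈ 44.3 °C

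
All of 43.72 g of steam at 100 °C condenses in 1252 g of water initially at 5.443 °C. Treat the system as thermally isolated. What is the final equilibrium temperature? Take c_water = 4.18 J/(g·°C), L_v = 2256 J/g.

T_f ≈ 26.8 °C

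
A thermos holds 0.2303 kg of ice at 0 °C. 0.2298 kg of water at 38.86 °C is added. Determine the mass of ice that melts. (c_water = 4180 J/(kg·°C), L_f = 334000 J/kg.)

m_melted ≈ 0.112 kg

Heat available from the water dropping to 0 °C: 0.2298·4180·38.86 = 37328 J.
To melt every bit of ice: 0.2303·334000 = 76920 J.
Since 37328 < 76920 J, not all the ice melts; equilibrium is at 0 °C.
Mass melted = 37328/334000 ≈ 0.1118 kg.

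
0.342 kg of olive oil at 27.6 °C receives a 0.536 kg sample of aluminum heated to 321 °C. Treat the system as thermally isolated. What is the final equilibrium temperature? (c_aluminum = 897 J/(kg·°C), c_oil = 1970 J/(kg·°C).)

Heat gained plus heat lost sum to zero:
0.536*897*(T − 321) + 0.342*1970*(T − 27.6) = 0
(480.79 + 673.74) T = 480.79*321 + 673.74*27.6
T = 172929 / 1154.5 = 150 °C

T_f ≈ 149.8 °C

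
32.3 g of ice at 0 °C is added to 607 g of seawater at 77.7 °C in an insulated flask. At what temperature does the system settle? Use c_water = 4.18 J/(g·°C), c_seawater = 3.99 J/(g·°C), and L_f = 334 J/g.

Heat gained plus heat lost sum to zero:
fusion: m_ice L_f = 32.3·334 = 10788
  warm the meltwater: 135.01 T
  seawater cools: 607·3.99·(T − 77.7) = 2421.9(T − 77.7)
2556.9 T = 188184 − 10788 = 177396
T ≈ 69.38 °C — above 0 °C, consistent with complete melting.

T_f ≈ 69.4 °C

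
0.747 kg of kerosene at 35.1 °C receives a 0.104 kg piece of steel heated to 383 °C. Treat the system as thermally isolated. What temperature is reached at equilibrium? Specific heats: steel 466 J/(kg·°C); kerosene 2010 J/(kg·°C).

T_f ≈ 46.0 °C

Heat gained plus heat lost sum to zero:
0.104×466×(T − 383) + 0.747×2010×(T − 35.1) = 0
1549.9 T = 71263
T = 71263/1549.9 ≈ 45.98 °C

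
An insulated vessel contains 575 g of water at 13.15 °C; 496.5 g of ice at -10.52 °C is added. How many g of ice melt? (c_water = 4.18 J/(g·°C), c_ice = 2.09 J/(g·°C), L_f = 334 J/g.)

Water can give up m c ΔT = 575×4.18×13.15 = 31606 J before reaching 0 °C.
Of that, 496.5×2.09×10.52 = 10916 J goes to bring the ice to 0 °C, leaving 20690 J.
Melting all 496.5 g of ice would need 496.5×334 = 165831 J.
Since 20690 < 165831 J, not all the ice melts; equilibrium is at 0 °C.
m_melted×334 = 20690  ⇒  m_melted ≈ 61.94 g.

m_melted ≈ 61.9 g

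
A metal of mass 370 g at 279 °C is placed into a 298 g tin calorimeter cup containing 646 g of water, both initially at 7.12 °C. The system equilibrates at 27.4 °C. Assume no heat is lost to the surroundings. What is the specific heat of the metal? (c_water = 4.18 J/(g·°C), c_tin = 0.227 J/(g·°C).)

Conservation of energy gives ΣQ = 0:
370×c×(27.4 − 279) + 646×4.18×(27.4 − 7.12) + 298×0.227×(27.4 − 7.12) = 0
-93092 c = -56134
c = -56134/-93092 ≈ 0.603 J/(g·°C)

c ≈ 0.603 J/(g·°C)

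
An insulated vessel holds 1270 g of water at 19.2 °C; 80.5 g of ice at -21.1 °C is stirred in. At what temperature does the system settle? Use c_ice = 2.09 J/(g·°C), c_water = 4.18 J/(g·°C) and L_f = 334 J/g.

Energy balance with sensible and latent terms:
ice -21.1→0 °C: 80.5·2.09·21.1 = 3550; latent heat to melt: 80.5·334 = 26887; warm the meltwater: 336.49 T; water cools: 1270·4.18·(T − 19.2) = 5308.6(T − 19.2)
5645.1 T = 101925 − 30437 = 71488
T ≈ 12.66 °C (positive, so assuming full melt was valid).

T_f ≈ 12.7 °C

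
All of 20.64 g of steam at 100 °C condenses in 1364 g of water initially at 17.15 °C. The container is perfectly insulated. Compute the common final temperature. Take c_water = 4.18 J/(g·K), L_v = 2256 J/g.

T_f ≈ 26.4 °C

Sum of m c ΔT and latent-heat terms is zero:
condense steam: −20.64·2256 = −46564
  condensate cools 100→T: 20.64·4.18·(T − 100) = 86.28(T − 100)
  water warms: 1364·4.18·(T − 17.15) = 5701.5(T − 17.15)
5787.8 T = 46564 + 8627.5 + 97781 = 152972
T ≈ 26.43 °C, under the boiling point, so the assumption holds.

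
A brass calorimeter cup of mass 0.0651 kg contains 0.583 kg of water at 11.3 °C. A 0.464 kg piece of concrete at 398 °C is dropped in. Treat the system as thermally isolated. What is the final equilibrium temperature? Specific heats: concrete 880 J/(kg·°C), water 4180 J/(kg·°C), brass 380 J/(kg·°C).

Let T be the final temperature. ΣQ_i = 0:
0.464·880·(T − 398) + 0.583·4180·(T − 11.3) + 0.0651·380·(T − 11.3) = 0
408.32(T − 398) + 2436.9(T − 11.3) + 24.74(T − 11.3) = 0
2870 T = 190328
T = 190328 / 2870 = 66.3 °C

T_f ≈ 66.3 °C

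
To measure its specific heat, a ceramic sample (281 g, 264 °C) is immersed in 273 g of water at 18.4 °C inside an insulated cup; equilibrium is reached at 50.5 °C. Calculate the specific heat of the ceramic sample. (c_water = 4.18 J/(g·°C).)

c ≈ 0.611 J/(g·°C)

Heat lost by the ceramic sample = heat gained by the water:
281·c·(264 − 50.5) = 273·4.18·(50.5 − 18.4)
59994 c = 36631  ⇒  c ≈ 0.6106 J/(g·°C)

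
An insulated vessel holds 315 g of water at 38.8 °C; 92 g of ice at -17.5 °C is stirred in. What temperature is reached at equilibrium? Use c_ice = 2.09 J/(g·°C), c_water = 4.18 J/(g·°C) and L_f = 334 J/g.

T_f ≈ 10.0 °C

Net heat exchanged in the isolated system is zero:
ice -17.5→0 °C: 92×2.09×17.5 = 3364.9; latent heat to melt: 92×334 = 30728; warm the meltwater: 384.56 T; water: 1316.7(T − 38.8)
1701.3 T = 51088 − 34093 = 16995
T ≈ 9.99 °C — above 0 °C, consistent with complete melting.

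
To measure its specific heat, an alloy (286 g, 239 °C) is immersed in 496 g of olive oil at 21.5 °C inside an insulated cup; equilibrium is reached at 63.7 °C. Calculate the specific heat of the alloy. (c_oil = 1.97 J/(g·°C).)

Heat lost by the alloy = heat gained by the oil:
286·c·(239 − 63.7) = 496·1.97·(63.7 − 21.5)
50136 c = 41234  ⇒  c ≈ 0.8225 J/(g·°C)

c ≈ 0.822 J/(g·°C)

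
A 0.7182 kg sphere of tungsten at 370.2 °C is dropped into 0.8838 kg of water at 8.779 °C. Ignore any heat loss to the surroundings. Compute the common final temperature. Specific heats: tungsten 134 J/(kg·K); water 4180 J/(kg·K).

T_f = Σ m_i c_i T_i / Σ m_i c_i:
T_f = (96.24*370.2 + 3694.3*8.779) / (96.24 + 3694.3)
    = 68060 / 3790.5 ≈ 17.96 °C

T_f ≈ 18.0 °C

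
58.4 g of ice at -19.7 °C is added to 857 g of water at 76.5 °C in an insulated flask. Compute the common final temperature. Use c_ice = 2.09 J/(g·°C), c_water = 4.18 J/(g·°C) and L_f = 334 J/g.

T_f ≈ 65.9 °C

Energy balance with sensible and latent terms:
ice -19.7→0 °C: 58.4×2.09×19.7 = 2404.5; latent heat to melt: 58.4×334 = 19506; meltwater 0→T: 58.4×4.18×T = 244.11 T; water: 3582.3(T − 76.5)
3826.4 T = 274043 − 21910 = 252133
T ≈ 65.89 °C — above 0 °C, consistent with complete melting.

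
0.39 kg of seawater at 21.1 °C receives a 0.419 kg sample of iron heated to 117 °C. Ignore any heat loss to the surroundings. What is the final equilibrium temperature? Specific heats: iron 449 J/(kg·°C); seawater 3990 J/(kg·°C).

Heat lost by the iron equals heat gained by the seawater:
0.419·449·(117 − T) = 0.39·3990·(T − 21.1)
188.13(117 − T) = 1556.1(T − 21.1)
1744.2 T = 54845  ⇒  T ≈ 31.44 °C

T_f ≈ 31.4 °C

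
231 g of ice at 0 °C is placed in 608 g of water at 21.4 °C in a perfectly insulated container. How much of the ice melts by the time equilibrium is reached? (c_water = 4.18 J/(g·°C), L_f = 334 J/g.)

Cooling the water to 0 °C releases 608×4.18×21.4 = 54387 J.
Melting all 231 g of ice would need 231×334 = 77154 J.
54387 J < 77154 J, so only part of the ice melts and the system sits at 0 °C.
m_melted×334 = 54387  ⇒  m_melted ≈ 162.8 g.

m_melted ≈ 163 g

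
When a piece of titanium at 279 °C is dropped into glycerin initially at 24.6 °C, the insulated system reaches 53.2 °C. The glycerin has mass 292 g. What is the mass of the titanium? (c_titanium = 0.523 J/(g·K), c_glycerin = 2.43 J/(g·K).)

m ≈ 172 g

Energy conservation, ΣQ = 0:
m×0.523×(53.2 − 279) + 292×2.43×(53.2 − 24.6) = 0
-118.09 m = -20293
m = -20293/-118.09 ≈ 171.8 g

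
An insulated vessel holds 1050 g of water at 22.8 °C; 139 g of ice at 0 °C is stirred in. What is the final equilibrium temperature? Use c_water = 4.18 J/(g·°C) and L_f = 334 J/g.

T_f ≈ 10.8 °C

Conservation of energy gives ΣQ = 0:
melt ice: 139·334 = 46426; warm the meltwater: 581.02 T; water: 4389(T − 22.8)
4970 T = 100069 − 46426 = 53643
T ≈ 10.79 °C — above 0 °C, consistent with complete melting.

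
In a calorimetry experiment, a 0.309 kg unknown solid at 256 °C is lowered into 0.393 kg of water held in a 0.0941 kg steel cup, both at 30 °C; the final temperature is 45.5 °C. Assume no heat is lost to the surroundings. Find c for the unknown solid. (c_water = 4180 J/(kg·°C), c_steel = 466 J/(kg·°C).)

Heat gained plus heat lost sum to zero:
0.309×c×(45.5 − 256) + 0.393×4180×(45.5 − 30) + 0.0941×466×(45.5 − 30) = 0
-65.04 c = -26142
c = -26142/-65.04 ≈ 401.9 J/(kg·°C)

c ≈ 402 J/(kg·°C)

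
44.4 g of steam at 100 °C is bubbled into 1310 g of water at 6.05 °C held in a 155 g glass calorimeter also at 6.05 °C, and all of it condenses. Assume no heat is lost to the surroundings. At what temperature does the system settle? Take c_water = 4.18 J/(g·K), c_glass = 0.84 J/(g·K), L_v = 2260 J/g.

Energy conservation, ΣQ = 0:
steam→water at 100 °C releases m L_v = 44.4×2260 = 100344; condensed water 100 °C→T: 185.59(T − 100); water warms: 1310×4.18×(T − 6.05) = 5475.8(T − 6.05); cup: 130.2(T − 6.05)
5791.6 T = 100344 + 18559 + 33916 = 152820
T ≈ 26.39 °C — below 100 °C, confirming all the steam condensed.

T_f ≈ 26.4 °C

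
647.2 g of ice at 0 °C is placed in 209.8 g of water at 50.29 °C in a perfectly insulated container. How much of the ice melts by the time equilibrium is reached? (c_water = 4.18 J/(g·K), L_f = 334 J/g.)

Cooling the water to 0 °C releases 209.8·4.18·50.29 = 44103 J.
To melt every bit of ice: 647.2·334 = 216165 J.
Since 44103 < 216165 J, not all the ice melts; equilibrium is at 0 °C.
m_melt = 44103 / L_f = 132 g.

m_melted ≈ 132 g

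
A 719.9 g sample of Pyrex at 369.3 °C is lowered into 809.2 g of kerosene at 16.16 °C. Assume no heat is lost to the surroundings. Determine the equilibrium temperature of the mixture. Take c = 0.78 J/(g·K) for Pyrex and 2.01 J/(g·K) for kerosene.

T_f ≈ 106.8 °C

T_f = Σ m_i c_i T_i / Σ m_i c_i:
T_f = (561.52·369.3 + 1626.5·16.16) / (561.52 + 1626.5)
    = 233654 / 2188 ≈ 106.79 °C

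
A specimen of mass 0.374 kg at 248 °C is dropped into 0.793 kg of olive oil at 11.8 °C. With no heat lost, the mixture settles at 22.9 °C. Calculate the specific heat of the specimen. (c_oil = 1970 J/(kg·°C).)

Taking heat into each body as positive, Σ m c ΔT = 0:
0.374·c·(22.9 − 248) + 0.793·1970·(22.9 − 11.8) = 0
-84.19 c = -17341
c = -17341/-84.19 ≈ 206 J/(kg·°C)

c ≈ 206 J/(kg·°C)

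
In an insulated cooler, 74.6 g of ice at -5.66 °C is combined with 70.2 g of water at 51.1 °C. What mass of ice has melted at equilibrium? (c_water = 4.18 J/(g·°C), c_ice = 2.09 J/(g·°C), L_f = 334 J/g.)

Cooling the water to 0 °C releases 70.2·4.18·51.1 = 14995 J.
Of that, 74.6·2.09·5.66 = 882.47 J goes to bring the ice to 0 °C, leaving 14112 J.
Melting all 74.6 g of ice would need 74.6·334 = 24916 J.
That's not enough to melt it all — equilibrium is at 0 °C with ice remaining.
m_melted·334 = 14112  ⇒  m_melted ≈ 42.25 g.

m_melted ≈ 42.3 g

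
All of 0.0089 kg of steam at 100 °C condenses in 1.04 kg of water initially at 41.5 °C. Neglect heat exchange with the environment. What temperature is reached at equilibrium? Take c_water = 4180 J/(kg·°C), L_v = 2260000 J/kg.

Let T be the final temperature. ΣQ_i = 0:
latent heat released on condensation: 0.0089×2260000 = 20114
  condensate cools 100→T: 0.0089×4180×(T − 100) = 37.2(T − 100)
  original water: 4347.2(T − 41.5)
4384.4 T = 20114 + 3720.2 + 180409 = 204243
T ≈ 46.58 °C (< 100 °C, so full condensation is consistent).

T_f ≈ 46.6 °C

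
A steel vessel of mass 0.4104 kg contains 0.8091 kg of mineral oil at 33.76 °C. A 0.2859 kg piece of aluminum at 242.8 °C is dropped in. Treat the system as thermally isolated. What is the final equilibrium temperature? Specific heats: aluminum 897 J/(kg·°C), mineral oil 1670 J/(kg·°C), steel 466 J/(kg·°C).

Taking heat into each body as positive, Σ m c ΔT = 0:
0.2859×897×(T − 242.8) + 0.8091×1670×(T − 33.76) + 0.4104×466×(T − 33.76) = 0
256.45(T − 242.8) + 1351.2(T − 33.76) + 191.25(T − 33.76) = 0
1798.9 T = 114340
T = 114340/1798.9 ≈ 63.56 °C

T_f ≈ 63.6 °C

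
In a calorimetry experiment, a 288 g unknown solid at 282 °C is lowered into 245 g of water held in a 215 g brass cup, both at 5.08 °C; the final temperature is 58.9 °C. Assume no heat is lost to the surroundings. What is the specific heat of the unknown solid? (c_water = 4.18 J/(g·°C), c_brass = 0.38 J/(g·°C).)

Taking heat into each body as positive, Σ m c ΔT = 0:
288·c·(58.9 − 282) + 245·4.18·(58.9 − 5.08) + 215·0.38·(58.9 − 5.08) = 0
-64253 c = -59514
c = -59514/-64253 ≈ 0.9263 J/(g·°C)

c ≈ 0.926 J/(g·°C)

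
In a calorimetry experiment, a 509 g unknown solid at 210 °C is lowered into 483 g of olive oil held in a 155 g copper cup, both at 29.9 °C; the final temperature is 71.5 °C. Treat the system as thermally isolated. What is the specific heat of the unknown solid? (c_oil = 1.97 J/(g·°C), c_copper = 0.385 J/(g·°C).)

Let T be the final temperature. ΣQ_i = 0:
509×c×(71.5 − 210) + 483×1.97×(71.5 − 29.9) + 155×0.385×(71.5 − 29.9) = 0
-70496 c = -42065
c = -42065/-70496 ≈ 0.5967 J/(g·°C)

c ≈ 0.597 J/(g·°C)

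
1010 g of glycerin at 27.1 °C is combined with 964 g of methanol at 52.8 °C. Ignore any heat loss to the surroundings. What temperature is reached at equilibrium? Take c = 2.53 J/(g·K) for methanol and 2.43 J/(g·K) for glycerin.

T_f ≈ 39.9 °C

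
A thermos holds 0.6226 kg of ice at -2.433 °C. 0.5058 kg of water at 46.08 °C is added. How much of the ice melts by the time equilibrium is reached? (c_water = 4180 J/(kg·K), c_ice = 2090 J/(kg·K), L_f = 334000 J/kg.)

Water can give up m c ΔT = 0.5058·4180·46.08 = 97424 J before reaching 0 °C.
Of that, 0.6226·2090·2.433 = 3165.9 J goes to bring the ice to 0 °C, leaving 94258 J.
Melting all 0.6226 kg of ice would need 0.6226·334000 = 207948 J.
That's not enough to melt it all — equilibrium is at 0 °C with ice remaining.
Mass melted = 94258/334000 ≈ 0.2822 kg.

m_melted ≈ 0.282 kg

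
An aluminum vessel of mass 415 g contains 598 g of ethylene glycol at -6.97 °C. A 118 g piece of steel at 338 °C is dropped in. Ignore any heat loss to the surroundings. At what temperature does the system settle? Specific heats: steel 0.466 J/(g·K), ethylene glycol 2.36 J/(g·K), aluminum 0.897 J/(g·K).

T_f is the heat-capacity-weighted average of the initial temperatures:
T_f = (54.99*338 + 1411.3*(-6.97) + 372.25*(-6.97)) / (54.99 + 1411.3 + 372.25)
    = 6154.7 / 1838.5 ≈ 3.35 °C

T_f ≈ 3.3 °C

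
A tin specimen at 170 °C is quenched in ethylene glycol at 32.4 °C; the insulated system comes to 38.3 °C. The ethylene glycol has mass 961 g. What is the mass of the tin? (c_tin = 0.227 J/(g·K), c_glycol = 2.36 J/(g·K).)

m ≈ 448 g

|Q_tin| = |Q_glycol|:
m·0.227·(170 − 38.3) = 961·2.36·(38.3 − 32.4)
29.9 m = 13381  ⇒  m ≈ 447.6 g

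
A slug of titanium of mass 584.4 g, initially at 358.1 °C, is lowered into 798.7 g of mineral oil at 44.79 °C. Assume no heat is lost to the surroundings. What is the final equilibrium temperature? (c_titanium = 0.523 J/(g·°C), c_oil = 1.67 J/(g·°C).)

T_f ≈ 103.2 °C

|Q_titanium| = |Q_oil|:
584.4×0.523×(358.1 − T) = 798.7×1.67×(T − 44.79)
305.64(358.1 − T) = 1333.8(T − 44.79)
1639.5 T = 169192  ⇒  T ≈ 103.20 °C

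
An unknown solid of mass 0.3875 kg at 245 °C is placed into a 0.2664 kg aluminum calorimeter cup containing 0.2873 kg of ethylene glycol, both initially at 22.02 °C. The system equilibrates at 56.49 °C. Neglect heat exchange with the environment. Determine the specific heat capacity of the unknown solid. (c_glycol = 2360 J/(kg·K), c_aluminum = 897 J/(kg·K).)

Taking heat into each body as positive, Σ m c ΔT = 0:
0.3875·c·(56.49 − 245) + 0.2873·2360·(56.49 − 22.02) + 0.2664·897·(56.49 − 22.02) = 0
-73.05 c = -31609
c = -31609/-73.05 ≈ 432.7 J/(kg·K)

c ≈ 433 J/(kg·K)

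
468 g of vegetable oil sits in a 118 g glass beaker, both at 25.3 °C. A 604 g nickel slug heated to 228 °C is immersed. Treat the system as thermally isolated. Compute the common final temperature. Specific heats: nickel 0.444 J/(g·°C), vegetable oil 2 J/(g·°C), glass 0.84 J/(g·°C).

T_f ≈ 67.0 °C

T_f is the heat-capacity-weighted average of the initial temperatures:
T_f = (268.18·228 + 936·25.3 + 99.12·25.3) / (268.18 + 936 + 99.12)
    = 87333 / 1303.3 ≈ 67.01 °C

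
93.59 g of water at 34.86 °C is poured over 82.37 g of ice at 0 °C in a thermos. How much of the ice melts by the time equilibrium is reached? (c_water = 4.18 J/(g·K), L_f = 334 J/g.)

Cooling the water to 0 °C releases 93.59·4.18·34.86 = 13637 J.
To melt every bit of ice: 82.37·334 = 27512 J.
Since 13637 < 27512 J, not all the ice melts; equilibrium is at 0 °C.
m_melt = 13637 / L_f = 40.83 g.

m_melted ≈ 40.8 g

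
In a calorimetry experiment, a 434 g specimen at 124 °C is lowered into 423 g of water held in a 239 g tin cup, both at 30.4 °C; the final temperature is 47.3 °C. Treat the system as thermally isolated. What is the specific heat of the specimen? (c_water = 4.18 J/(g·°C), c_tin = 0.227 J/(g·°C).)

Taking heat into each body as positive, Σ m c ΔT = 0:
434·c·(47.3 − 124) + 423·4.18·(47.3 − 30.4) + 239·0.227·(47.3 − 30.4) = 0
-33288 c = -30798
c = -30798/-33288 ≈ 0.9252 J/(g·°C)

c ≈ 0.925 J/(g·°C)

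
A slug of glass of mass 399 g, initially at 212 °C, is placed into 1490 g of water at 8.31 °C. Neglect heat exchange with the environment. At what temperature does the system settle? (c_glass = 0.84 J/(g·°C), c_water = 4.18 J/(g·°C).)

T_f ≈ 18.7 °C

Energy conservation, ΣQ = 0:
399*0.84*(T − 212) + 1490*4.18*(T − 8.31) = 0
335.16(T − 212) + 6228.2(T − 8.31) = 0
6563.4 T = 122810
T = 122810 / 6563.4 = 18.7 °C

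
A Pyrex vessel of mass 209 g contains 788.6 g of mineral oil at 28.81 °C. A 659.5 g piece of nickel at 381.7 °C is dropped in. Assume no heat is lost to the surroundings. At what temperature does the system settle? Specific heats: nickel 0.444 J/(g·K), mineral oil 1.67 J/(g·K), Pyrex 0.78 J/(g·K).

Heat gained plus heat lost sum to zero:
659.5×0.444×(T − 381.7) + 788.6×1.67×(T − 28.81) + 209×0.78×(T − 28.81) = 0
(292.82 + 1317 + 163.02) T = 292.82×381.7 + 1317×28.81 + 163.02×28.81
T ≈ 87.10 °C

T_f ≈ 87.1 °C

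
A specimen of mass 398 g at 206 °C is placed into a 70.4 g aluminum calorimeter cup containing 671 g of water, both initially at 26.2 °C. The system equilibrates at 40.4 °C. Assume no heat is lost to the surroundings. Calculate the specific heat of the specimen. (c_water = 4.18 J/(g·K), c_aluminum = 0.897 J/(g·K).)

c ≈ 0.618 J/(g·K)

Setting the total heat transfer to zero:
398×c×(40.4 − 206) + 671×4.18×(40.4 − 26.2) + 70.4×0.897×(40.4 − 26.2) = 0
-65909 c = -40725
c = -40725/-65909 ≈ 0.6179 J/(g·K)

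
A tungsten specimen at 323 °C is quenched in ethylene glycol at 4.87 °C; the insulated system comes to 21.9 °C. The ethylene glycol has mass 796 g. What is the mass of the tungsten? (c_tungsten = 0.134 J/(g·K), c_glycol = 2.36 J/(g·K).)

|Q_tungsten| = |Q_glycol|:
m×0.134×(323 − 21.9) = 796×2.36×(21.9 − 4.87)
40.35 m = 31992  ⇒  m ≈ 792.9 g

m ≈ 793 g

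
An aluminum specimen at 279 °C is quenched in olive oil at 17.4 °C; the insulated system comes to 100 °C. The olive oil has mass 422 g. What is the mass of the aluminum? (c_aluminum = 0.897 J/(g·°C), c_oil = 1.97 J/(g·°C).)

m ≈ 428 g

|Q_aluminum| = |Q_oil|:
m·0.897·(279 − 100) = 422·1.97·(100 − 17.4)
160.56 m = 68669  ⇒  m ≈ 427.7 g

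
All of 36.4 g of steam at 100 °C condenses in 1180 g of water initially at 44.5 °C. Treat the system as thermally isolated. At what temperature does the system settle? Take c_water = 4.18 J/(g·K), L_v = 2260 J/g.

Net heat exchanged in the isolated system is zero:
latent heat released on condensation: 36.4×2260 = 82264
  condensed water 100 °C→T: 152.15(T − 100)
  water warms: 1180×4.18×(T − 44.5) = 4932.4(T − 44.5)
5084.6 T = 82264 + 15215 + 219492 = 316971
T ≈ 62.34 °C — below 100 °C, confirming all the steam condensed.

T_f ≈ 62.3 °C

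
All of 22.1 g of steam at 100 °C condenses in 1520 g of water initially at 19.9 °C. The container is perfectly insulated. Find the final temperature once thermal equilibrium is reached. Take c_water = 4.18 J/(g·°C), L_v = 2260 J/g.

Net heat exchanged in the isolated system is zero:
condense steam: −22.1×2260 = −49946
  condensate cools 100→T: 22.1×4.18×(T − 100) = 92.38(T − 100)
  original water: 6353.6(T − 19.9)
6446 T = 49946 + 9237.8 + 126437 = 185620
T ≈ 28.80 °C (< 100 °C, so full condensation is consistent).

T_f ≈ 28.8 °C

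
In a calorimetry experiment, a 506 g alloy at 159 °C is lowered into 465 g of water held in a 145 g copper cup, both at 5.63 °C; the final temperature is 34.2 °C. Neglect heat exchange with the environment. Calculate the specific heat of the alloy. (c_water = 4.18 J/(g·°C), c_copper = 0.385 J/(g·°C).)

Energy conservation, ΣQ = 0:
506·c·(34.2 − 159) + 465·4.18·(34.2 − 5.63) + 145·0.385·(34.2 − 5.63) = 0
-63149 c = -57126
c = -57126/-63149 ≈ 0.9046 J/(g·°C)

c ≈ 0.905 J/(g·°C)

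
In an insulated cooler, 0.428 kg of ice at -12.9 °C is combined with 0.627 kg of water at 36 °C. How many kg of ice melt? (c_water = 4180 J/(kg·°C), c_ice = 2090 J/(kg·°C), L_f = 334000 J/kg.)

m_melted ≈ 0.248 kg

Heat available from the water dropping to 0 °C: 0.627×4180×36 = 94351 J.
Warming the ice to 0 °C takes 0.428×2090×12.9 = 11539 J, leaving 82812 J for melting.
Fully melting the ice requires m_ice L_f = 0.428×334000 = 142952 J.
That's not enough to melt it all — equilibrium is at 0 °C with ice remaining.
m_melt = 82812 / L_f = 0.2479 kg.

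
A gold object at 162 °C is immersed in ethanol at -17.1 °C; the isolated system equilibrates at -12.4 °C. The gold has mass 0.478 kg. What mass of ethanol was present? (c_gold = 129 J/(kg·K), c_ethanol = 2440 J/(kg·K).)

Energy conservation, ΣQ = 0:
0.478·129·(-12.4 − 162) + m·2440·(-12.4 − (-17.1)) = 0
11468 m = 10754
m = 10754/11468 ≈ 0.9377 kg

m ≈ 0.938 kg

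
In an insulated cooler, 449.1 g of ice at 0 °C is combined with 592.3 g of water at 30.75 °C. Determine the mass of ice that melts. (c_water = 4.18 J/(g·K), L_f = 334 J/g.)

m_melted ≈ 228 g

Heat available from the water dropping to 0 °C: 592.3×4.18×30.75 = 76131 J.
To melt every bit of ice: 449.1×334 = 149999 J.
76131 J < 149999 J, so only part of the ice melts and the system sits at 0 °C.
Mass melted = 76131/334 ≈ 227.9 g.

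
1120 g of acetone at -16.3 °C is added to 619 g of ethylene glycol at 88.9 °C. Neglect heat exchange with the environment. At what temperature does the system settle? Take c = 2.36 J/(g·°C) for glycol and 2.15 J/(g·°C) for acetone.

T_f ≈ 23.4 °C

|Q_glycol| = |Q_acetone|:
619×2.36×(88.9 − T) = 1120×2.15×(T − (-16.3))
1460.8(88.9 − T) = 2408(T − (-16.3))
3868.8 T = 90618  ⇒  T ≈ 23.42 °C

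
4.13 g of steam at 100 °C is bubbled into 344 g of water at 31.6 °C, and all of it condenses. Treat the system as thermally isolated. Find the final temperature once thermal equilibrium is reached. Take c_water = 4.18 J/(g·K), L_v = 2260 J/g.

Sum of m c ΔT and latent-heat terms is zero:
latent heat released on condensation: 4.13·2260 = 9333.8
  condensate cools 100→T: 4.13·4.18·(T − 100) = 17.26(T − 100)
  original water: 1437.9(T − 31.6)
1455.2 T = 9333.8 + 1726.3 + 45438 = 56498
T ≈ 38.83 °C — below 100 °C, confirming all the steam condensed.

T_f ≈ 38.8 °C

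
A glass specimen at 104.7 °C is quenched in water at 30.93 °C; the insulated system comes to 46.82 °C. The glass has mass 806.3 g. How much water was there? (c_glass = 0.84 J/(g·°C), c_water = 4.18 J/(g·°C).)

m ≈ 590 g

|Q_glass| = |Q_water|:
806.3·0.84·(104.7 − 46.82) = m·4.18·(46.82 − 30.93)
66.42 m = 39202  ⇒  m ≈ 590.2 g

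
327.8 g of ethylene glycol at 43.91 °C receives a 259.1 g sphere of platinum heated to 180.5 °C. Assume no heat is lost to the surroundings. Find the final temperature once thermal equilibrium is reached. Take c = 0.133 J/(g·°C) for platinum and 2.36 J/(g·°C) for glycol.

T_f ≈ 49.7 °C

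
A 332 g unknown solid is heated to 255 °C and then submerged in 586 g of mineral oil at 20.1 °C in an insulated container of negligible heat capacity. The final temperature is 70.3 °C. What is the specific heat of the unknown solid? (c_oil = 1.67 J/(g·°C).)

m_s c (T_s − T_f) = m_oil c_oil (T_f − T_0):
332·c·(255 − 70.3) = 586·1.67·(70.3 − 20.1)
61320 c = 49127  ⇒  c ≈ 0.8011 J/(g·°C)

c ≈ 0.801 J/(g·°C)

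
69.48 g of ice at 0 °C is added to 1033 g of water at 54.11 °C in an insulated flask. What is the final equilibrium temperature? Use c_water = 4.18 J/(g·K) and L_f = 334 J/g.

Conservation of energy gives ΣQ = 0:
melt ice: 69.48×334 = 23206
  warm the meltwater: 290.43 T
  water cools: 1033×4.18×(T − 54.11) = 4317.9(T − 54.11)
4608.4 T = 233644 − 23206 = 210437
T ≈ 45.66 °C (positive, so assuming full melt was valid).

T_f ≈ 45.7 °C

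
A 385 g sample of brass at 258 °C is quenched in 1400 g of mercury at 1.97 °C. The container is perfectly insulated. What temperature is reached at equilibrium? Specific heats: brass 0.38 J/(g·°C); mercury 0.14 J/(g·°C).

Let T be the final temperature. ΣQ_i = 0:
385×0.38×(T − 258) + 1400×0.14×(T − 1.97) = 0
146.3(T − 258) + 196(T − 1.97) = 0
(146.3 + 196) T = 146.3×258 + 196×1.97
T ≈ 111.40 °C

T_f ≈ 111.4 °C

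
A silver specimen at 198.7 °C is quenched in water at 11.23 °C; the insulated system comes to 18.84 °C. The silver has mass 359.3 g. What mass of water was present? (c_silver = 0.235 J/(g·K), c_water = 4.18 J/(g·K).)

|Q_silver| = |Q_water|:
359.3×0.235×(198.7 − 18.84) = m×4.18×(18.84 − 11.23)
31.81 m = 15187  ⇒  m ≈ 477.4 g

m ≈ 477 g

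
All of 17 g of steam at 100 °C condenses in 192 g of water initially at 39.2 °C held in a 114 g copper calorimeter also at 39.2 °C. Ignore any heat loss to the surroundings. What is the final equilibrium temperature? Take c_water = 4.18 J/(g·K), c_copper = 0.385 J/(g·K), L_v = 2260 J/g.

T_f ≈ 85.8 °C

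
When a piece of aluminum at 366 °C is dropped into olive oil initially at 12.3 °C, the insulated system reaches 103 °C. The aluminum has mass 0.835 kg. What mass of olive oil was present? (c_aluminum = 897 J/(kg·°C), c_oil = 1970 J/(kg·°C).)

m ≈ 1.1 kg

Setting the total heat transfer to zero:
0.835×897×(103 − 366) + m×1970×(103 − 12.3) = 0
178679 m = 196986
m = 196986/178679 ≈ 1.102 kg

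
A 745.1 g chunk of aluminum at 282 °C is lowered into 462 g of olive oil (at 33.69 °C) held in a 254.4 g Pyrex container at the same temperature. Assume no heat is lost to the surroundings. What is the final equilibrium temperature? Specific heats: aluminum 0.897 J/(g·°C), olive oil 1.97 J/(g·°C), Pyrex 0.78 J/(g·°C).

Setting the total heat transfer to zero:
745.1×0.897×(T − 282) + 462×1.97×(T − 33.69) + 254.4×0.78×(T − 33.69) = 0
(668.35 + 910.14 + 198.43) T = 668.35×282 + 910.14×33.69 + 198.43×33.69
T = 225824/1776.9 ≈ 127.09 °C

T_f ≈ 127.1 °C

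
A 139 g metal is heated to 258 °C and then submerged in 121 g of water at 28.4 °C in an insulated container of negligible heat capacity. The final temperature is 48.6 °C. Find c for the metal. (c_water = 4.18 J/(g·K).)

Let T be the final temperature. ΣQ_i = 0:
139·c·(48.6 − 258) + 121·4.18·(48.6 − 28.4) = 0
-29107 c = -10217
c = -10217/-29107 ≈ 0.351 J/(g·K)

c ≈ 0.351 J/(g·K)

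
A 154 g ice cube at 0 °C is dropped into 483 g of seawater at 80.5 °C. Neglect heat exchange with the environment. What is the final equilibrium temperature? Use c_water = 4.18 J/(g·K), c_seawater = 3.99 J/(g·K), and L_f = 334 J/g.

T_f ≈ 40.3 °C

Energy conservation, ΣQ = 0:
latent heat to melt: 154×334 = 51436
  meltwater 0→T: 154×4.18×T = 643.72 T
  seawater cools: 483×3.99×(T − 80.5) = 1927.2(T − 80.5)
2570.9 T = 155137 − 51436 = 103701
T ≈ 40.34 °C — above 0 °C, consistent with complete melting.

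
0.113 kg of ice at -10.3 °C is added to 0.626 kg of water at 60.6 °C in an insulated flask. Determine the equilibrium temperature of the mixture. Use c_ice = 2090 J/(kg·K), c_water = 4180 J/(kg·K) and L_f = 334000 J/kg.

T_f ≈ 38.3 °C

Setting the total heat transfer to zero:
warm ice to 0 °C: 0.113·2090·(0 − (-10.3)) = 2432.6
  latent heat to melt: 0.113·334000 = 37742
  warm the meltwater: 472.34 T
  water cools: 0.626·4180·(T − 60.6) = 2616.7(T − 60.6)
3089 T = 158571 − 40175 = 118396
T ≈ 38.33 °C (positive, so assuming full melt was valid).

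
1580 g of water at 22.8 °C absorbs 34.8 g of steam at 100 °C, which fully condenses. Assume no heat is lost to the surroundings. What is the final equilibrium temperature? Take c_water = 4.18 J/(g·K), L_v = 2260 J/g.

Setting the total heat transfer to zero:
steam→water at 100 °C releases m L_v = 34.8·2260 = 78648; condensed water 100 °C→T: 145.46(T − 100); original water: 6604.4(T − 22.8)
6749.9 T = 78648 + 14546 + 150580 = 243775
T ≈ 36.12 °C — below 100 °C, confirming all the steam condensed.

T_f ≈ 36.1 °C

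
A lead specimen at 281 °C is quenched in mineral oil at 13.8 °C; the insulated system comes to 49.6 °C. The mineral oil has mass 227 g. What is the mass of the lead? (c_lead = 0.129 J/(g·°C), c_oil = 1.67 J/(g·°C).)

m ≈ 455 g

Let T be the final temperature. ΣQ_i = 0:
m×0.129×(49.6 − 281) + 227×1.67×(49.6 − 13.8) = 0
-29.85 m = -13571
m = -13571/-29.85 ≈ 454.6 g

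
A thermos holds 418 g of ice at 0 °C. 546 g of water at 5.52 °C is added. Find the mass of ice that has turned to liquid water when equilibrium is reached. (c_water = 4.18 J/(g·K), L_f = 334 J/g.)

m_melted ≈ 37.7 g

Heat available from the water dropping to 0 °C: 546×4.18×5.52 = 12598 J.
To melt every bit of ice: 418×334 = 139612 J.
That's not enough to melt it all — equilibrium is at 0 °C with ice remaining.
m_melted×334 = 12598  ⇒  m_melted ≈ 37.72 g.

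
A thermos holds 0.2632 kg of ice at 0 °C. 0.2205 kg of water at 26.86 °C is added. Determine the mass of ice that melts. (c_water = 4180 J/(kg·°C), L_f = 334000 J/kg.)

m_melted ≈ 0.0741 kg

Cooling the water to 0 °C releases 0.2205×4180×26.86 = 24757 J.
Melting all 0.2632 kg of ice would need 0.2632×334000 = 87909 J.
24757 J < 87909 J, so only part of the ice melts and the system sits at 0 °C.
Mass melted = 24757/334000 ≈ 0.07412 kg.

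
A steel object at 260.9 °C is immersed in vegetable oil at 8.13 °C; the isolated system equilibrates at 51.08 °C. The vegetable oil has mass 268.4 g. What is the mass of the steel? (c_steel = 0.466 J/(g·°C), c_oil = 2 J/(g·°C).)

m ≈ 236 g

Heat gained plus heat lost sum to zero:
m×0.466×(51.08 − 260.9) + 268.4×2×(51.08 − 8.13) = 0
-97.78 m = -23056
m = -23056/-97.78 ≈ 235.8 g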